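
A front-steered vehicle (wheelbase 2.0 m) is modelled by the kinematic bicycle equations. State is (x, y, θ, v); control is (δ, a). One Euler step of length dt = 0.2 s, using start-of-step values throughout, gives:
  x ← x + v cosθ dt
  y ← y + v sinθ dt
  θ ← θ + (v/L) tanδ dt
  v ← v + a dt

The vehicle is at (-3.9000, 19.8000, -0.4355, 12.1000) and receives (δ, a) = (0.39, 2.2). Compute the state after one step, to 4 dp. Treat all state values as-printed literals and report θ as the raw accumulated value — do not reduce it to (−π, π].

(-1.7059, 18.7791, 0.0619, 12.5400)

x' = -3.9000 + 12.1000·cos(-0.4355)·0.2 = -1.7059
y' = 19.8000 + 12.1000·sin(-0.4355)·0.2 = 18.7791
θ' = -0.4355 + (12.1000/2.0)·tan(0.39)·0.2 = 0.0619
v' = 12.1000 + 2.2000·0.2 = 12.5400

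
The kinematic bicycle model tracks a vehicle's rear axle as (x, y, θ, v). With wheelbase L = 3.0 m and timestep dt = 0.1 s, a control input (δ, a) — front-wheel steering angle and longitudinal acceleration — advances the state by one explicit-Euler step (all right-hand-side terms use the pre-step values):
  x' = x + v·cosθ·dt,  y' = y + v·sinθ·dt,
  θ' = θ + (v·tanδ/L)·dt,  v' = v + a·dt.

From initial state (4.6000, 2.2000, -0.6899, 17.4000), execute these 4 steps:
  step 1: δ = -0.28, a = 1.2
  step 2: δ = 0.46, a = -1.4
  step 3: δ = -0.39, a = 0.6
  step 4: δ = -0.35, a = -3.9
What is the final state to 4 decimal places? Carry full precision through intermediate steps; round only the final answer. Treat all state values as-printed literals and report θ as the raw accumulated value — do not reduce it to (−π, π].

(9.7634, -2.4231, -1.0177, 17.0500)

after step 1 (δ=-0.28, a=1.2): (5.942079, 1.092560, -0.856682, 17.520000)
after step 2 (δ=0.46, a=-1.4): (7.089549, -0.231380, -0.567339, 17.380000)
after step 3 (δ=-0.39, a=0.6): (8.555263, -1.165364, -0.805477, 17.440000)
after step 4 (δ=-0.35, a=-3.9): (9.763449, -2.423070, -1.017680, 17.050000)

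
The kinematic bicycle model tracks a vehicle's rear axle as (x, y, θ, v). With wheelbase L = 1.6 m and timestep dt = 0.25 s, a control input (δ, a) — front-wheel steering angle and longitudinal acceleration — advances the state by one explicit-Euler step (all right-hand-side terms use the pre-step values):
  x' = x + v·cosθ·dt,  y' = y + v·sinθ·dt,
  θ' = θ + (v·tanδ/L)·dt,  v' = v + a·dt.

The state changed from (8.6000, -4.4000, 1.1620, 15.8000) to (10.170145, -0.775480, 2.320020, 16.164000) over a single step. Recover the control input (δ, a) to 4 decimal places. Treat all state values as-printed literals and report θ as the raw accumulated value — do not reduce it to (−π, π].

a = (v'−v)/dt = (0.364000)/0.25 = 1.4560
Δθ = θ'−θ = 1.158020;  (v·dt/L) = 15.8000·0.25/1.6 = 2.468750
tan δ = Δθ·L/(v·dt) = 0.469071  →  δ = 0.4386

δ = 0.4386, a = 1.4560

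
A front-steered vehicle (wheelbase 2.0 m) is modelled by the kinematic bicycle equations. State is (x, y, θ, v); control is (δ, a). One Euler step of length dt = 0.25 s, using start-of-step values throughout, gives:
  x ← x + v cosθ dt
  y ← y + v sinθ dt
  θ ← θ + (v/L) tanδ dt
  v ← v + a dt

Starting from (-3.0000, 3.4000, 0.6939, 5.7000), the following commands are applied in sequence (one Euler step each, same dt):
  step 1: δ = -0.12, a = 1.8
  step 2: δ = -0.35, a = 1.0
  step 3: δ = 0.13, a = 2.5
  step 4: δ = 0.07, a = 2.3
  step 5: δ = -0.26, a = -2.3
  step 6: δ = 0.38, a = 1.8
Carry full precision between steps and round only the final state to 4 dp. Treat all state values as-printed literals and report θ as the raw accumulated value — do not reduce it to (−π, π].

after step 1 (δ=-0.12, a=1.8): (-1.904520, 4.311345, 0.607987, 6.150000)
after step 2 (δ=-0.35, a=1.0): (-0.642541, 5.189590, 0.327372, 6.400000)
after step 3 (δ=0.13, a=2.5): (0.872484, 5.704079, 0.431961, 7.025000)
after step 4 (δ=0.07, a=2.3): (2.467416, 6.439338, 0.493531, 7.600000)
after step 5 (δ=-0.26, a=-2.3): (4.140681, 7.339440, 0.240810, 7.025000)
after step 6 (δ=0.38, a=1.8): (5.846254, 7.758288, 0.591545, 7.475000)

(5.8463, 7.7583, 0.5915, 7.4750)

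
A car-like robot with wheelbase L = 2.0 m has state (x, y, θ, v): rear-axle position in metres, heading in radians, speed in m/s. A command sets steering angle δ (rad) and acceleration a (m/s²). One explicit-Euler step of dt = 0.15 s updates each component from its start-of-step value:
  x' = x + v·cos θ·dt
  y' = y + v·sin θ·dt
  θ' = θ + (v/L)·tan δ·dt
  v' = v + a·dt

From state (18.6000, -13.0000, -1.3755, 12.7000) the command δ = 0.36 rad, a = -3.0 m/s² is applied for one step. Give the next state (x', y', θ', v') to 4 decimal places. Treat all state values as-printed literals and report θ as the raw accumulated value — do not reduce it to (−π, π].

(18.9697, -14.8688, -1.0170, 12.2500)

x' = 18.6000 + 12.7000·cos(-1.3755)·0.15 = 18.9697
y' = -13.0000 + 12.7000·sin(-1.3755)·0.15 = -14.8688
θ' = -1.3755 + (12.7000/2.0)·tan(0.36)·0.15 = -1.0170
v' = 12.7000 − 3.0000·0.15 = 12.2500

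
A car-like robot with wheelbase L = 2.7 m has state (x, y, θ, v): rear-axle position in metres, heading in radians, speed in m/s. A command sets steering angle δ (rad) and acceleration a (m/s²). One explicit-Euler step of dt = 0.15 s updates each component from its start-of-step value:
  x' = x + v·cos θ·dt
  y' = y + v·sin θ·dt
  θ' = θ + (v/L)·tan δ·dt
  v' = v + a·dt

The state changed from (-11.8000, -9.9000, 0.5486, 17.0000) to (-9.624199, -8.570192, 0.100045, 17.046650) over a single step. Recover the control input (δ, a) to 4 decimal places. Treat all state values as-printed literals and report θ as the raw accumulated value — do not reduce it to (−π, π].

a = (v'−v)/dt = (0.046650)/0.15 = 0.3110
Δθ = θ'−θ = -0.448555;  (v·dt/L) = 17.0000·0.15/2.7 = 0.944444
tan δ = Δθ·L/(v·dt) = -0.474941  →  δ = -0.4434

δ = -0.4434, a = 0.3110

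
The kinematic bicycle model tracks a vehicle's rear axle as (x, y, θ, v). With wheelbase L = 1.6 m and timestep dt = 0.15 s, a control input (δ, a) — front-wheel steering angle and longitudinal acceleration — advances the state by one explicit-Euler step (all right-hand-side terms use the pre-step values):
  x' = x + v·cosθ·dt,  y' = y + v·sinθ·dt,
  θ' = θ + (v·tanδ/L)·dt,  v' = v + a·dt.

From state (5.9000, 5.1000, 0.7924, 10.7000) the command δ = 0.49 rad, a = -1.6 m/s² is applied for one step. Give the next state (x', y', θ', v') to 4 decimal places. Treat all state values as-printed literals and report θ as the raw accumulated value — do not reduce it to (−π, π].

(7.0269, 6.2428, 1.3275, 10.4600)

x' = 5.9000 + 10.7000·cos(0.7924)·0.15 = 7.0269
y' = 5.1000 + 10.7000·sin(0.7924)·0.15 = 6.2428
θ' = 0.7924 + (10.7000/1.6)·tan(0.49)·0.15 = 1.3275
v' = 10.7000 − 1.6000·0.15 = 10.4600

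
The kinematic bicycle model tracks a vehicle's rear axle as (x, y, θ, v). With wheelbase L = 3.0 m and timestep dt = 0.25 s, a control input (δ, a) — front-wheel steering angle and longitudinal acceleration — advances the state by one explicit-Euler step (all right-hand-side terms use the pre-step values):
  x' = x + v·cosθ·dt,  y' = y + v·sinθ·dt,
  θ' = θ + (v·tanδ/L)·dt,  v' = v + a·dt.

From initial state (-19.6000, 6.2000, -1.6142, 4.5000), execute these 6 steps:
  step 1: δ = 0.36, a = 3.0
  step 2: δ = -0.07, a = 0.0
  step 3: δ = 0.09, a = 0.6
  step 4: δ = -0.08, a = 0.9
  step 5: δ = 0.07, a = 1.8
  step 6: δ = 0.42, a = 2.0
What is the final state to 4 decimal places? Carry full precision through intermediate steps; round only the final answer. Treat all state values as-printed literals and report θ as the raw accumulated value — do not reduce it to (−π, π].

(-19.0335, -1.7955, -1.2414, 6.5750)

after step 1 (δ=0.36, a=3.0): (-19.648814, 5.076060, -1.473049, 5.250000)
after step 2 (δ=-0.07, a=0.0): (-19.520725, 3.769825, -1.503724, 5.250000)
after step 3 (δ=0.09, a=0.6): (-19.432758, 2.460276, -1.464242, 5.400000)
after step 4 (δ=-0.08, a=0.9): (-19.289182, 1.117932, -1.500319, 5.625000)
after step 5 (δ=0.07, a=1.8): (-19.190156, -0.284827, -1.467453, 6.075000)
after step 6 (δ=0.42, a=2.0): (-19.033483, -1.795474, -1.241376, 6.575000)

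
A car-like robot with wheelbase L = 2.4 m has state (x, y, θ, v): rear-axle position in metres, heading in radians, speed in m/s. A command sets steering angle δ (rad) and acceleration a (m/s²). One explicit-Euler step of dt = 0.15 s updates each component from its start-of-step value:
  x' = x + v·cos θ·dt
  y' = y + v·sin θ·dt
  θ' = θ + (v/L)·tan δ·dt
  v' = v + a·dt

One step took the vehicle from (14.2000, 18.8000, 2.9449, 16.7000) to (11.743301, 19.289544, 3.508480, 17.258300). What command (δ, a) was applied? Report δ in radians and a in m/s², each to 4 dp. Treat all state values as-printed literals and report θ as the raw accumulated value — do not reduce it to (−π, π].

a = (v'−v)/dt = (0.558300)/0.15 = 3.7220
Δθ = θ'−θ = 0.563580;  (v·dt/L) = 16.7000·0.15/2.4 = 1.043750
tan δ = Δθ·L/(v·dt) = 0.539957  →  δ = 0.4951

δ = 0.4951, a = 3.7220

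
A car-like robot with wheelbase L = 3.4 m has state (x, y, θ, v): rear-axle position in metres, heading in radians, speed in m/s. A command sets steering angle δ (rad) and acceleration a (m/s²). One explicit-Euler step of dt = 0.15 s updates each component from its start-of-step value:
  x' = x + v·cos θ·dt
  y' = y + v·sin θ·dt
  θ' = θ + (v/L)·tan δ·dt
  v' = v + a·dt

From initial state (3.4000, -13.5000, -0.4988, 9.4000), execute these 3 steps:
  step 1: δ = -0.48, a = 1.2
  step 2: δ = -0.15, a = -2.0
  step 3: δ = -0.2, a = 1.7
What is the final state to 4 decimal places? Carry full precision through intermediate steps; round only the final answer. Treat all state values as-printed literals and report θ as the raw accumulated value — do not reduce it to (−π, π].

after step 1 (δ=-0.48, a=1.2): (4.638202, -14.174505, -0.714700, 9.580000)
after step 2 (δ=-0.15, a=-2.0): (5.723553, -15.116302, -0.778577, 9.280000)
after step 3 (δ=-0.2, a=1.7): (6.714536, -16.093858, -0.861569, 9.535000)

(6.7145, -16.0939, -0.8616, 9.5350)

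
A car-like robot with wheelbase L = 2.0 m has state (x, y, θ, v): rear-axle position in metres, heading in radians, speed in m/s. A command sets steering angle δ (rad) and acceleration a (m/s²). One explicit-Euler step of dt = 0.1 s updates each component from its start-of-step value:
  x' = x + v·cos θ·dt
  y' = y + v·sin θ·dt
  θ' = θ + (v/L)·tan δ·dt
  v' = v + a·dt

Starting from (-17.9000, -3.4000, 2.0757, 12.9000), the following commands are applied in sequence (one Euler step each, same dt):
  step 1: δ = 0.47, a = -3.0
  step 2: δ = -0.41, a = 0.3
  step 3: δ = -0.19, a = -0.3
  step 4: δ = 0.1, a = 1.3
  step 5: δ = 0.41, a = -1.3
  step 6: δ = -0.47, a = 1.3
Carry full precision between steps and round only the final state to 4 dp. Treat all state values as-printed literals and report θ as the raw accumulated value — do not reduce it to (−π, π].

after step 1 (δ=0.47, a=-3.0): (-18.524003, -2.270965, 2.403338, 12.600000)
after step 2 (δ=-0.41, a=0.3): (-19.455955, -1.422987, 2.129520, 12.630000)
after step 3 (δ=-0.19, a=-0.3): (-20.125477, -0.352049, 2.008070, 12.600000)
after step 4 (δ=0.1, a=1.3): (-20.659051, 0.789397, 2.071281, 12.730000)
after step 5 (δ=0.41, a=-1.3): (-21.269901, 1.906263, 2.347924, 12.600000)
after step 6 (δ=-0.47, a=1.3): (-22.153457, 2.804556, 2.027905, 12.730000)

(-22.1535, 2.8046, 2.0279, 12.7300)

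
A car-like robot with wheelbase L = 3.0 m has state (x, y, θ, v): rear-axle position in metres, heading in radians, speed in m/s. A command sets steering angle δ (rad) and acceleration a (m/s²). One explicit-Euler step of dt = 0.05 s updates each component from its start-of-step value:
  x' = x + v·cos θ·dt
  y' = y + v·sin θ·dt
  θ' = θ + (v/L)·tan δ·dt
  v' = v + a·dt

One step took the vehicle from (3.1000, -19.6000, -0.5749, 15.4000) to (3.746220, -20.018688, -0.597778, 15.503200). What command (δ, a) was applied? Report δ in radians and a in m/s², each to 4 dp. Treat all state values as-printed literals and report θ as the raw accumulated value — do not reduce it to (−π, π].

δ = -0.0889, a = 2.0640

a = (v'−v)/dt = (0.103200)/0.05 = 2.0640
Δθ = θ'−θ = -0.022878;  (v·dt/L) = 15.4000·0.05/3.0 = 0.256667
tan δ = Δθ·L/(v·dt) = -0.089135  →  δ = -0.0889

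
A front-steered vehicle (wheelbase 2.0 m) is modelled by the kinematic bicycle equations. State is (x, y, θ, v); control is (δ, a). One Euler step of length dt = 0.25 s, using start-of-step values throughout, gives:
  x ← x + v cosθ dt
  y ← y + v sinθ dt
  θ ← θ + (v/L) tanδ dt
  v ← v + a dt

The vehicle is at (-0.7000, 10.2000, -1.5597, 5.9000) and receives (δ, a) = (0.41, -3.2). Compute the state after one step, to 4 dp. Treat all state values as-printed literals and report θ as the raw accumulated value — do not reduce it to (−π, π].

(-0.6836, 8.7251, -1.2392, 5.1000)

x' = -0.7000 + 5.9000·cos(-1.5597)·0.25 = -0.6836
y' = 10.2000 + 5.9000·sin(-1.5597)·0.25 = 8.7251
θ' = -1.5597 + (5.9000/2.0)·tan(0.41)·0.25 = -1.2392
v' = 5.9000 − 3.2000·0.25 = 5.1000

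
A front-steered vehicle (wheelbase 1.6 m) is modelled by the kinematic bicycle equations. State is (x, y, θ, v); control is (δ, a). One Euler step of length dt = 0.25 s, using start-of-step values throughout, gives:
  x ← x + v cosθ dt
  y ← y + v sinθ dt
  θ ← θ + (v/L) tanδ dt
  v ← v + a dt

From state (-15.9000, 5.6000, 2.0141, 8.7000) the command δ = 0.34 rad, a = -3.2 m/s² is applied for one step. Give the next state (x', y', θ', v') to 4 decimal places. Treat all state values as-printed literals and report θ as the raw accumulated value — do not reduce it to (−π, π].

x' = -15.9000 + 8.7000·cos(2.0141)·0.25 = -16.8329
y' = 5.6000 + 8.7000·sin(2.0141)·0.25 = 7.5648
θ' = 2.0141 + (8.7000/1.6)·tan(0.34)·0.25 = 2.4950
v' = 8.7000 − 3.2000·0.25 = 7.9000

(-16.8329, 7.5648, 2.4950, 7.9000)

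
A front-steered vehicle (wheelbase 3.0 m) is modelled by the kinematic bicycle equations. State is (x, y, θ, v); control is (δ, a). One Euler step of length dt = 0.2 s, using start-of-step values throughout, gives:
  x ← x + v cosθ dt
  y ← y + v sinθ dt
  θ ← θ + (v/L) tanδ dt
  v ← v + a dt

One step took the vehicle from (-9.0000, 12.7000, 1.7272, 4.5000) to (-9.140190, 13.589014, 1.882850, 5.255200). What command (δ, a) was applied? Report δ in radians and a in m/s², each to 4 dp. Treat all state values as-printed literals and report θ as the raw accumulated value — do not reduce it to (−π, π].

a = (v'−v)/dt = (0.755200)/0.2 = 3.7760
Δθ = θ'−θ = 0.155650;  (v·dt/L) = 4.5000·0.2/3.0 = 0.300000
tan δ = Δθ·L/(v·dt) = 0.518833  →  δ = 0.4786

δ = 0.4786, a = 3.7760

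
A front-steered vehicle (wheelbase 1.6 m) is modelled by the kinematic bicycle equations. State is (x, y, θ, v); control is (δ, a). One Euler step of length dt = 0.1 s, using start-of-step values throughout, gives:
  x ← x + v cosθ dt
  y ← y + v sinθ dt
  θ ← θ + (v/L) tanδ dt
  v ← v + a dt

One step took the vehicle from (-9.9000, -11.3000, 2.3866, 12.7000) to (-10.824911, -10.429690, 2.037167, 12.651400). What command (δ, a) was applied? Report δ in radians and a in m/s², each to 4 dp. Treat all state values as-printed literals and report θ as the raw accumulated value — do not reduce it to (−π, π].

δ = -0.4147, a = -0.4860

a = (v'−v)/dt = (-0.048600)/0.1 = -0.4860
Δθ = θ'−θ = -0.349433;  (v·dt/L) = 12.7000·0.1/1.6 = 0.793750
tan δ = Δθ·L/(v·dt) = -0.440231  →  δ = -0.4147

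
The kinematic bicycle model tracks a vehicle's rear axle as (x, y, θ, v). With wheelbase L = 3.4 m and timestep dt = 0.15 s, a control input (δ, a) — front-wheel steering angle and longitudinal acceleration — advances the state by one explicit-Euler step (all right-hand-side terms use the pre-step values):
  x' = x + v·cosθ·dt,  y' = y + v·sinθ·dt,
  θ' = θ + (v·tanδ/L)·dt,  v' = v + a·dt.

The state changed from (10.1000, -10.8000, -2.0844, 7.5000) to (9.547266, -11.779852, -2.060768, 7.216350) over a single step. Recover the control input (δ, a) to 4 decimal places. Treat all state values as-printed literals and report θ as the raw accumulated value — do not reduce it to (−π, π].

a = (v'−v)/dt = (-0.283650)/0.15 = -1.8910
Δθ = θ'−θ = 0.023632;  (v·dt/L) = 7.5000·0.15/3.4 = 0.330882
tan δ = Δθ·L/(v·dt) = 0.071421  →  δ = 0.0713

δ = 0.0713, a = -1.8910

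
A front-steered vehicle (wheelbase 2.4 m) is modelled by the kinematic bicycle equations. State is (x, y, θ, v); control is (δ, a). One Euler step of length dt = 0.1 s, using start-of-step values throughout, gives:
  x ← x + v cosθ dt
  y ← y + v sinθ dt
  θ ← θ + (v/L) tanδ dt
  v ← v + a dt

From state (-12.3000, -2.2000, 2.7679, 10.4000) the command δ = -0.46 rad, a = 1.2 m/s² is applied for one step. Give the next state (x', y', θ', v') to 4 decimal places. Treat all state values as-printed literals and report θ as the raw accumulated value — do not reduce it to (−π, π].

(-13.2682, -1.8203, 2.5532, 10.5200)

x' = -12.3000 + 10.4000·cos(2.7679)·0.1 = -13.2682
y' = -2.2000 + 10.4000·sin(2.7679)·0.1 = -1.8203
θ' = 2.7679 + (10.4000/2.4)·tan(-0.46)·0.1 = 2.5532
v' = 10.4000 + 1.2000·0.1 = 10.5200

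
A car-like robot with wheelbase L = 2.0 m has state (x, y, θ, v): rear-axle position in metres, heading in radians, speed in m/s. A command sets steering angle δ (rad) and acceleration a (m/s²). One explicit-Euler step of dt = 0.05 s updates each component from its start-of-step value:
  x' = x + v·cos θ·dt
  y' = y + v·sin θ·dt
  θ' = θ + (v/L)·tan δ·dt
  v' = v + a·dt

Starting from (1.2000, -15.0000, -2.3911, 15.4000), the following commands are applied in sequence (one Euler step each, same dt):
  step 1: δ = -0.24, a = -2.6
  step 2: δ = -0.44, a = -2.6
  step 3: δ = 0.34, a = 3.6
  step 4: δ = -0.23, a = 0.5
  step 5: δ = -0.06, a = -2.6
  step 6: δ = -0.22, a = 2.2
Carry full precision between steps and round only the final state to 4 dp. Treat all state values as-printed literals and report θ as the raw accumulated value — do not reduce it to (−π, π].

(-2.6023, -17.5223, -2.7289, 15.3250)

after step 1 (δ=-0.24, a=-2.6): (0.636858, -15.525139, -2.485316, 15.270000)
after step 2 (δ=-0.44, a=-2.6): (0.031960, -15.991005, -2.665036, 15.140000)
after step 3 (δ=0.34, a=3.6): (-0.640695, -16.338258, -2.531147, 15.320000)
after step 4 (δ=-0.23, a=0.5): (-1.268349, -16.777354, -2.620824, 15.345000)
after step 5 (δ=-0.06, a=-2.6): (-1.933890, -17.159097, -2.643869, 15.215000)
after step 6 (δ=-0.22, a=2.2): (-2.602340, -17.522299, -2.728928, 15.325000)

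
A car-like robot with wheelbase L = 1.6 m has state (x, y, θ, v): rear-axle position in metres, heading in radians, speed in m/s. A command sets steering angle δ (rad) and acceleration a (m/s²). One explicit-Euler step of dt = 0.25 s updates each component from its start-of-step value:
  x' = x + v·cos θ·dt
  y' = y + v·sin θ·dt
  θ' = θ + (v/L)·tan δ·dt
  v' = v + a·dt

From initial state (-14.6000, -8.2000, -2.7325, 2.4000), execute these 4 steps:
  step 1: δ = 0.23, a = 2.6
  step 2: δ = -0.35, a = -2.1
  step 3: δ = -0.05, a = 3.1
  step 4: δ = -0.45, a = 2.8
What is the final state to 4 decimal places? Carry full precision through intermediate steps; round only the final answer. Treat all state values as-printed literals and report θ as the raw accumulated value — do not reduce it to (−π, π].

after step 1 (δ=0.23, a=2.6): (-15.150489, -8.438666, -2.644696, 3.050000)
after step 2 (δ=-0.35, a=-2.1): (-15.820777, -8.802150, -2.818655, 2.525000)
after step 3 (δ=-0.05, a=3.1): (-16.419396, -9.002479, -2.838398, 3.300000)
after step 4 (δ=-0.45, a=2.8): (-17.206766, -9.248800, -3.087473, 4.000000)

(-17.2068, -9.2488, -3.0875, 4.0000)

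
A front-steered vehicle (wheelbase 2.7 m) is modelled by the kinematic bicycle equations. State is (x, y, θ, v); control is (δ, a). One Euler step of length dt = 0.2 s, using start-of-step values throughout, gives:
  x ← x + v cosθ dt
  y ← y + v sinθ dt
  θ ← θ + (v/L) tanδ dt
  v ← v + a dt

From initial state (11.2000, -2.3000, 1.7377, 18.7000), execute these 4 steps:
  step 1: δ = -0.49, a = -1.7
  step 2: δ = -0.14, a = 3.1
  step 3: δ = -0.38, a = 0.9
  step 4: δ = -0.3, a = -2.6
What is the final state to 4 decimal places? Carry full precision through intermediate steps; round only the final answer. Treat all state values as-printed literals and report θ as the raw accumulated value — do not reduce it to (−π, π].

after step 1 (δ=-0.49, a=-1.7): (10.578674, 1.388029, 0.998859, 18.360000)
after step 2 (δ=-0.14, a=3.1): (12.566190, 4.475644, 0.807205, 18.980000)
after step 3 (δ=-0.38, a=0.9): (15.191201, 7.217711, 0.245660, 19.160000)
after step 4 (δ=-0.3, a=-2.6): (18.908152, 8.149641, -0.193368, 18.640000)

(18.9082, 8.1496, -0.1934, 18.6400)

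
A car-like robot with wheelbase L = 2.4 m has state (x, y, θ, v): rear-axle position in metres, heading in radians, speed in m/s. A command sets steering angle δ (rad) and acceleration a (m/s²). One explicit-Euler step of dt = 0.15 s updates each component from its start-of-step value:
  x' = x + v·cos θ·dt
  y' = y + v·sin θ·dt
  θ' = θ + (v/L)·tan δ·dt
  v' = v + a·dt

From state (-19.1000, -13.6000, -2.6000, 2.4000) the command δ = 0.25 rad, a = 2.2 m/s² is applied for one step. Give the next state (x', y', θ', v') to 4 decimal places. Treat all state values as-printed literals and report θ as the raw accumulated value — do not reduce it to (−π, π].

(-19.4085, -13.7856, -2.5617, 2.7300)

x' = -19.1000 + 2.4000·cos(-2.6000)·0.15 = -19.4085
y' = -13.6000 + 2.4000·sin(-2.6000)·0.15 = -13.7856
θ' = -2.6000 + (2.4000/2.4)·tan(0.25)·0.15 = -2.5617
v' = 2.4000 + 2.2000·0.15 = 2.7300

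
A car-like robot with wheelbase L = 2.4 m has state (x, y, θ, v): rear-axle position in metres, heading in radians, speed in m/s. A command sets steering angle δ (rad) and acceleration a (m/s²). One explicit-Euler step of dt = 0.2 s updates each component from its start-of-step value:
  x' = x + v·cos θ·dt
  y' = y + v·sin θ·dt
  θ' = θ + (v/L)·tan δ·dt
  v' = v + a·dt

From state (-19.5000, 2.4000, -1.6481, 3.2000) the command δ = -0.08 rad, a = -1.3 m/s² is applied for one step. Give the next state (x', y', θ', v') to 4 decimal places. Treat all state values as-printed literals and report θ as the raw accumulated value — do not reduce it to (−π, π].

(-19.5494, 1.7619, -1.6695, 2.9400)

x' = -19.5000 + 3.2000·cos(-1.6481)·0.2 = -19.5494
y' = 2.4000 + 3.2000·sin(-1.6481)·0.2 = 1.7619
θ' = -1.6481 + (3.2000/2.4)·tan(-0.08)·0.2 = -1.6695
v' = 3.2000 − 1.3000·0.2 = 2.9400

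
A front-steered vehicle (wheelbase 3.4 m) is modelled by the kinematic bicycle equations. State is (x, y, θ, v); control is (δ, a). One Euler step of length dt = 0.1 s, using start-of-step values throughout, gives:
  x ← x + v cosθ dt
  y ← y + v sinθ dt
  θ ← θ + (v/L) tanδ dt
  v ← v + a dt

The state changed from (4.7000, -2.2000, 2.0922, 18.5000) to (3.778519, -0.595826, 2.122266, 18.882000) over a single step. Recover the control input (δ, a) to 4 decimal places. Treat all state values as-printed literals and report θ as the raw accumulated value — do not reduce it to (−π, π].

a = (v'−v)/dt = (0.382000)/0.1 = 3.8200
Δθ = θ'−θ = 0.030066;  (v·dt/L) = 18.5000·0.1/3.4 = 0.544118
tan δ = Δθ·L/(v·dt) = 0.055256  →  δ = 0.0552

δ = 0.0552, a = 3.8200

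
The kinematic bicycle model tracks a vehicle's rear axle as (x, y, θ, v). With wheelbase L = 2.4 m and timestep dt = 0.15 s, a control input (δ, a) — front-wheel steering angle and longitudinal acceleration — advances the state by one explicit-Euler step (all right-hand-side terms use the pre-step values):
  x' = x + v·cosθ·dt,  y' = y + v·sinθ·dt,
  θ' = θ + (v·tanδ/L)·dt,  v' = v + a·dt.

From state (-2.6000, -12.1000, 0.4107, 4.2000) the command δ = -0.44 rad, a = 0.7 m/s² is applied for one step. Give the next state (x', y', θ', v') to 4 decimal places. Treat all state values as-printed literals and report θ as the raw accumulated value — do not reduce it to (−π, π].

(-2.0224, -11.8485, 0.2871, 4.3050)

x' = -2.6000 + 4.2000·cos(0.4107)·0.15 = -2.0224
y' = -12.1000 + 4.2000·sin(0.4107)·0.15 = -11.8485
θ' = 0.4107 + (4.2000/2.4)·tan(-0.44)·0.15 = 0.2871
v' = 4.2000 + 0.7000·0.15 = 4.3050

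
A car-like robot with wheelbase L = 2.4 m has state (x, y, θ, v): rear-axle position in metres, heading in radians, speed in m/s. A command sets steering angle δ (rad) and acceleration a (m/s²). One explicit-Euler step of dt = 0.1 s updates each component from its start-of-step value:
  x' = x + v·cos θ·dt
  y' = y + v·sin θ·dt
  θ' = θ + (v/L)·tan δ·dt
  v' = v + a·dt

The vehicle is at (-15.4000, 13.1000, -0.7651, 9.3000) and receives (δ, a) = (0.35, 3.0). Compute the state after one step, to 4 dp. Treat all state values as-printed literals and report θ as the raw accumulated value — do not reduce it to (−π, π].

(-14.7292, 12.4559, -0.6237, 9.6000)

x' = -15.4000 + 9.3000·cos(-0.7651)·0.1 = -14.7292
y' = 13.1000 + 9.3000·sin(-0.7651)·0.1 = 12.4559
θ' = -0.7651 + (9.3000/2.4)·tan(0.35)·0.1 = -0.6237
v' = 9.3000 + 3.0000·0.1 = 9.6000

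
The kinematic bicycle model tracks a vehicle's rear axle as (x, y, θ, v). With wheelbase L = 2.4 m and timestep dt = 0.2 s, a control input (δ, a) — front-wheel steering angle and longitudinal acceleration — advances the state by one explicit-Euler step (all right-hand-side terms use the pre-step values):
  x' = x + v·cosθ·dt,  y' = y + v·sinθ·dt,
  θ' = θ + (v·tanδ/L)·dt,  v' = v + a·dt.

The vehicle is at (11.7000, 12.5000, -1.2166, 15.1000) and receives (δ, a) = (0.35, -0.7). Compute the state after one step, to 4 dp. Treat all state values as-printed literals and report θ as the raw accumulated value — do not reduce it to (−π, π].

x' = 11.7000 + 15.1000·cos(-1.2166)·0.2 = 12.7474
y' = 12.5000 + 15.1000·sin(-1.2166)·0.2 = 9.6675
θ' = -1.2166 + (15.1000/2.4)·tan(0.35)·0.2 = -0.7573
v' = 15.1000 − 0.7000·0.2 = 14.9600

(12.7474, 9.6675, -0.7573, 14.9600)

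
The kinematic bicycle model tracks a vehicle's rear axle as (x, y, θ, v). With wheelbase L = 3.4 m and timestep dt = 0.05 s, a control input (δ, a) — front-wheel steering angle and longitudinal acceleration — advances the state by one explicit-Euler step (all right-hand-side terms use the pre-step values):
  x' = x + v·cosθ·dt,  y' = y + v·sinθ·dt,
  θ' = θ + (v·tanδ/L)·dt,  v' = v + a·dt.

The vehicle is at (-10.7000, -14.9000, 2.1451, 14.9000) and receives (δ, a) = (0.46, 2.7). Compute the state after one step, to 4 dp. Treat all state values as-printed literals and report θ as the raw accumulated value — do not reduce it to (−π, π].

x' = -10.7000 + 14.9000·cos(2.1451)·0.05 = -11.1047
y' = -14.9000 + 14.9000·sin(2.1451)·0.05 = -14.2745
θ' = 2.1451 + (14.9000/3.4)·tan(0.46)·0.05 = 2.2537
v' = 14.9000 + 2.7000·0.05 = 15.0350

(-11.1047, -14.2745, 2.2537, 15.0350)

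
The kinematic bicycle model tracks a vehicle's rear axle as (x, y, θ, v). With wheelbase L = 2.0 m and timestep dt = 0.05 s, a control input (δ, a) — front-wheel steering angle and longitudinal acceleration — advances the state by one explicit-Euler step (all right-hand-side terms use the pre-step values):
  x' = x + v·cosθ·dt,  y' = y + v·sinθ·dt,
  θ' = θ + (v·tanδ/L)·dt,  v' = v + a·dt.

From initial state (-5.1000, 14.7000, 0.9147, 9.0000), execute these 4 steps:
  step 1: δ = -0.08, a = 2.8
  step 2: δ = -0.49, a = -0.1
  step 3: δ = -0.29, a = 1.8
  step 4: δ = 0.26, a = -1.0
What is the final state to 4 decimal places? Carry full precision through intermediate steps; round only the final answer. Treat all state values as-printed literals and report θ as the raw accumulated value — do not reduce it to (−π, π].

(-3.8630, 16.0326, 0.7680, 9.1750)

after step 1 (δ=-0.08, a=2.8): (-4.825487, 15.056571, 0.896662, 9.140000)
after step 2 (δ=-0.49, a=-0.1): (-4.540218, 15.413601, 0.774782, 9.135000)
after step 3 (δ=-0.29, a=1.8): (-4.213837, 15.733125, 0.706632, 9.225000)
after step 4 (δ=0.26, a=-1.0): (-3.863032, 16.032604, 0.767984, 9.175000)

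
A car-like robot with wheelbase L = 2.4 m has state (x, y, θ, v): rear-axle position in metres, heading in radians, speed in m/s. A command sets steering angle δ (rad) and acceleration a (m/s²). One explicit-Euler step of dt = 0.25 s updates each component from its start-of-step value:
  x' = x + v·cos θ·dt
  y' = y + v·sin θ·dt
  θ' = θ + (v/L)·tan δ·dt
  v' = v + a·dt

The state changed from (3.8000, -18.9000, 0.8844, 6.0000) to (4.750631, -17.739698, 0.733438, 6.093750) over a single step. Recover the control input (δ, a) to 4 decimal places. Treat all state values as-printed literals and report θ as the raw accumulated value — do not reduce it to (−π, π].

a = (v'−v)/dt = (0.093750)/0.25 = 0.3750
Δθ = θ'−θ = -0.150962;  (v·dt/L) = 6.0000·0.25/2.4 = 0.625000
tan δ = Δθ·L/(v·dt) = -0.241539  →  δ = -0.2370

δ = -0.2370, a = 0.3750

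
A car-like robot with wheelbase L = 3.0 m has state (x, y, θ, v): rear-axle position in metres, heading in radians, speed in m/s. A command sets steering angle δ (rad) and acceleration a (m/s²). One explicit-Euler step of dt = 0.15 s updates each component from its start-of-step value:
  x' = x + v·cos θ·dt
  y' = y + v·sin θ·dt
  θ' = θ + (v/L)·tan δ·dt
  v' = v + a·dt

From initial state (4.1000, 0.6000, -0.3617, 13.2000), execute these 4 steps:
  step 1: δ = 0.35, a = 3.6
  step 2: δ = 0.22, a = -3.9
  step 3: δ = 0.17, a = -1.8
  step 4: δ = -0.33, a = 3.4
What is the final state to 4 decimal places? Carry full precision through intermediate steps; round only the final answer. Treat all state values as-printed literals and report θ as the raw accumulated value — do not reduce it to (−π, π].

after step 1 (δ=0.35, a=3.6): (5.951887, -0.100652, -0.120781, 13.740000)
after step 2 (δ=0.22, a=-3.9): (7.997873, -0.348977, 0.032845, 13.155000)
after step 3 (δ=0.17, a=-1.8): (9.970058, -0.284177, 0.145753, 12.885000)
after step 4 (δ=-0.33, a=3.4): (11.882315, -0.003470, -0.074919, 13.395000)

(11.8823, -0.0035, -0.0749, 13.3950)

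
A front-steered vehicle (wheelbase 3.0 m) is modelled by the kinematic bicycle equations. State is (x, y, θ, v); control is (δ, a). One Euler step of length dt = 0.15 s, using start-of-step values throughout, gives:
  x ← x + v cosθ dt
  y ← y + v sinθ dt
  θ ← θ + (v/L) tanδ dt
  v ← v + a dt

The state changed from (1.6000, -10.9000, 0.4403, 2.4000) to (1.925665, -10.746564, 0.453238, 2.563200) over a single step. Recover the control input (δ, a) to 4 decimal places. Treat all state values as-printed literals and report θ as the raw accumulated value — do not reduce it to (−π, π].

δ = 0.1074, a = 1.0880

a = (v'−v)/dt = (0.163200)/0.15 = 1.0880
Δθ = θ'−θ = 0.012938;  (v·dt/L) = 2.4000·0.15/3.0 = 0.120000
tan δ = Δθ·L/(v·dt) = 0.107817  →  δ = 0.1074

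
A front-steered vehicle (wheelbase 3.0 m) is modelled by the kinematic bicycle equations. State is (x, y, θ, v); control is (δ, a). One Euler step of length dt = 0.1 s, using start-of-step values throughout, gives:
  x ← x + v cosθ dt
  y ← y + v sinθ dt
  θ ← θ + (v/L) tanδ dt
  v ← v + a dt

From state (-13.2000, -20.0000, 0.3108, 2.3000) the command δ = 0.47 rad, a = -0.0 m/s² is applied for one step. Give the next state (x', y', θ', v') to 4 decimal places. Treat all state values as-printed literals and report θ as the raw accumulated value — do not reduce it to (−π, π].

x' = -13.2000 + 2.3000·cos(0.3108)·0.1 = -12.9810
y' = -20.0000 + 2.3000·sin(0.3108)·0.1 = -19.9297
θ' = 0.3108 + (2.3000/3.0)·tan(0.47)·0.1 = 0.3497
v' = 2.3000 + 0.0000·0.1 = 2.3000

(-12.9810, -19.9297, 0.3497, 2.3000)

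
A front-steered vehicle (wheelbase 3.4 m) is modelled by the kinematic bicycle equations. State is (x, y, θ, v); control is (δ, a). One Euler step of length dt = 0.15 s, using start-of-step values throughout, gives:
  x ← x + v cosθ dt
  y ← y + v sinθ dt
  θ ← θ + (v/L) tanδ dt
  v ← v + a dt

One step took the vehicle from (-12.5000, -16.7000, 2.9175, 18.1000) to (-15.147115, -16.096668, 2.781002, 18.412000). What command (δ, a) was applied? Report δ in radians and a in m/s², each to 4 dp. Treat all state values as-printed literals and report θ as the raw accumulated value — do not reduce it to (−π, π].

δ = -0.1693, a = 2.0800

a = (v'−v)/dt = (0.312000)/0.15 = 2.0800
Δθ = θ'−θ = -0.136498;  (v·dt/L) = 18.1000·0.15/3.4 = 0.798529
tan δ = Δθ·L/(v·dt) = -0.170937  →  δ = -0.1693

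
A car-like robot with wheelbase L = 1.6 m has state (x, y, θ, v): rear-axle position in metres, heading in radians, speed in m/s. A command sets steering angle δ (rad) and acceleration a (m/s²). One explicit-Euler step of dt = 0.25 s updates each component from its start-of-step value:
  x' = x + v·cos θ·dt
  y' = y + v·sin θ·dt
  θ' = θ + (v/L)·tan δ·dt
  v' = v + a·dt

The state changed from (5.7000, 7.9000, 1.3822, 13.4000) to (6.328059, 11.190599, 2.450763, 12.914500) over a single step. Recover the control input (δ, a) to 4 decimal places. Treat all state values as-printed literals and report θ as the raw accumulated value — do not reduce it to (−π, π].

δ = 0.4719, a = -1.9420

a = (v'−v)/dt = (-0.485500)/0.25 = -1.9420
Δθ = θ'−θ = 1.068563;  (v·dt/L) = 13.4000·0.25/1.6 = 2.093750
tan δ = Δθ·L/(v·dt) = 0.510358  →  δ = 0.4719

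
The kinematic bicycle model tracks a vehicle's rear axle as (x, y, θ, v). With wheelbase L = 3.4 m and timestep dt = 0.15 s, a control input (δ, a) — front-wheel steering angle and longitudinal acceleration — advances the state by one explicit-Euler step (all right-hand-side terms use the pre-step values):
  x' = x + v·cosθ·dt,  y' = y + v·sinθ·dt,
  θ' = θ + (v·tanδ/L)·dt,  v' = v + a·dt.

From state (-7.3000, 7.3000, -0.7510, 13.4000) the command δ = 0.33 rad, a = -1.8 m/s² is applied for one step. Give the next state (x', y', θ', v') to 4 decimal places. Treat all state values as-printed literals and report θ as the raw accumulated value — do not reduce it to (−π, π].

(-5.8307, 5.9284, -0.5485, 13.1300)

x' = -7.3000 + 13.4000·cos(-0.7510)·0.15 = -5.8307
y' = 7.3000 + 13.4000·sin(-0.7510)·0.15 = 5.9284
θ' = -0.7510 + (13.4000/3.4)·tan(0.33)·0.15 = -0.5485
v' = 13.4000 − 1.8000·0.15 = 13.1300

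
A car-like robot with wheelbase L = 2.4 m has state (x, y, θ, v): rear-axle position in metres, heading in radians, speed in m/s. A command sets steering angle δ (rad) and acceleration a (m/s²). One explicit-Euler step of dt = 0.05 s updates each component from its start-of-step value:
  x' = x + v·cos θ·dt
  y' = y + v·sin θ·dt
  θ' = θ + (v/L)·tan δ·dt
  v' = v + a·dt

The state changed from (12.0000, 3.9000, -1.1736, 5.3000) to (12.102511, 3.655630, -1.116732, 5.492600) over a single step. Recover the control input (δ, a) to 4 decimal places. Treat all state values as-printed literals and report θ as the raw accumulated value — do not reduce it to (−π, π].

a = (v'−v)/dt = (0.192600)/0.05 = 3.8520
Δθ = θ'−θ = 0.056868;  (v·dt/L) = 5.3000·0.05/2.4 = 0.110417
tan δ = Δθ·L/(v·dt) = 0.515031  →  δ = 0.4756

δ = 0.4756, a = 3.8520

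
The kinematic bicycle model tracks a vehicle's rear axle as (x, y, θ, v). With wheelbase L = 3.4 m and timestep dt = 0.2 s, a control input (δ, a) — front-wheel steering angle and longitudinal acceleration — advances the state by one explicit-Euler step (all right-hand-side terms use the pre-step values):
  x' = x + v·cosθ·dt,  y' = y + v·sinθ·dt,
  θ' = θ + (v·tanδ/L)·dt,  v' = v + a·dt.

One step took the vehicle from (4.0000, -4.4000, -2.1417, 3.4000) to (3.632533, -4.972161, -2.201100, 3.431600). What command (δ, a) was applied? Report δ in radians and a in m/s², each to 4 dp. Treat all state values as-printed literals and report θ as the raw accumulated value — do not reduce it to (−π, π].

a = (v'−v)/dt = (0.031600)/0.2 = 0.1580
Δθ = θ'−θ = -0.059400;  (v·dt/L) = 3.4000·0.2/3.4 = 0.200000
tan δ = Δθ·L/(v·dt) = -0.297000  →  δ = -0.2887

δ = -0.2887, a = 0.1580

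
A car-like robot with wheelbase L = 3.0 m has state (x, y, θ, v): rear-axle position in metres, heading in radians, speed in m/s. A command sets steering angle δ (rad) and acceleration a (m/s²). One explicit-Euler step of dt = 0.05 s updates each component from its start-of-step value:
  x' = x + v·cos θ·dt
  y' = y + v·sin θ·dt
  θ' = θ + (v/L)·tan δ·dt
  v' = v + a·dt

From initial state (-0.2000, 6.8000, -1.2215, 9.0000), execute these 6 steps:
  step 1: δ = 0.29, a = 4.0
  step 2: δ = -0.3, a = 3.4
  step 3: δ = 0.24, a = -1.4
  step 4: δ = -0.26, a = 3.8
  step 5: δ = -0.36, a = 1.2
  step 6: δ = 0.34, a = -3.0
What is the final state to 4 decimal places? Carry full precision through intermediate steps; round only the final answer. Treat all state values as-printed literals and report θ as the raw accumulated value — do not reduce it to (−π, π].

after step 1 (δ=0.29, a=4.0): (-0.045993, 6.377174, -1.176738, 9.200000)
after step 2 (δ=-0.3, a=3.4): (0.130618, 5.952429, -1.224170, 9.370000)
after step 3 (δ=0.24, a=-1.4): (0.289780, 5.511793, -1.185953, 9.300000)
after step 4 (δ=-0.26, a=3.8): (0.464348, 5.080805, -1.227186, 9.490000)
after step 5 (δ=-0.36, a=1.2): (0.624201, 4.634042, -1.286721, 9.550000)
after step 6 (δ=0.34, a=-3.0): (0.758030, 4.175679, -1.230418, 9.400000)

(0.7580, 4.1757, -1.2304, 9.4000)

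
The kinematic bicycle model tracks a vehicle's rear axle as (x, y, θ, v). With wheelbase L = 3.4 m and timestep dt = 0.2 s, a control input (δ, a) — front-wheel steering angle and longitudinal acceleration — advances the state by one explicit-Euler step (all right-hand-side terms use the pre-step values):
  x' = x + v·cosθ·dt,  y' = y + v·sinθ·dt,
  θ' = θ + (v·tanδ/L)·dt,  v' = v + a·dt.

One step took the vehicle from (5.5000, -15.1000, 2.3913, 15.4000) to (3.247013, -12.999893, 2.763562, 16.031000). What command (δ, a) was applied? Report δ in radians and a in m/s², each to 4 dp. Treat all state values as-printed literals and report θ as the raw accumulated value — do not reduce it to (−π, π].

δ = 0.3899, a = 3.1550

a = (v'−v)/dt = (0.631000)/0.2 = 3.1550
Δθ = θ'−θ = 0.372262;  (v·dt/L) = 15.4000·0.2/3.4 = 0.905882
tan δ = Δθ·L/(v·dt) = 0.410939  →  δ = 0.3899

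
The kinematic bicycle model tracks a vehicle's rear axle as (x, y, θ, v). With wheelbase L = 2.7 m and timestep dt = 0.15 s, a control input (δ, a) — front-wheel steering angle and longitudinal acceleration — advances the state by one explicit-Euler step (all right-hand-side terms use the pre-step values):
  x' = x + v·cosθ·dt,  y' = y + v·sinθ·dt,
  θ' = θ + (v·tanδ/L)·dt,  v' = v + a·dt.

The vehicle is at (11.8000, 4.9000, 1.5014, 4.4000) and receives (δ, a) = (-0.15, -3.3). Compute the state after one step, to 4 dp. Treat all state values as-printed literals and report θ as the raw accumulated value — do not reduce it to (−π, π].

x' = 11.8000 + 4.4000·cos(1.5014)·0.15 = 11.8458
y' = 4.9000 + 4.4000·sin(1.5014)·0.15 = 5.5584
θ' = 1.5014 + (4.4000/2.7)·tan(-0.15)·0.15 = 1.4645
v' = 4.4000 − 3.3000·0.15 = 3.9050

(11.8458, 5.5584, 1.4645, 3.9050)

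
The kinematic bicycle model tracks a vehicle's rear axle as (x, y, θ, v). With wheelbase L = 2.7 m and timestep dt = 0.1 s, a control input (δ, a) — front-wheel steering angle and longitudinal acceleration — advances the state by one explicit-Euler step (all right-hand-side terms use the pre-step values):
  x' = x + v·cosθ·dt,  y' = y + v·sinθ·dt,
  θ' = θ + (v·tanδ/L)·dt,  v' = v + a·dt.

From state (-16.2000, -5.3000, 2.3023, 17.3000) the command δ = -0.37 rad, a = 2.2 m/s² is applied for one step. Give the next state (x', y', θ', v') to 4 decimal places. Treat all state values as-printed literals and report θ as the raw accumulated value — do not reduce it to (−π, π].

x' = -16.2000 + 17.3000·cos(2.3023)·0.1 = -17.3556
y' = -5.3000 + 17.3000·sin(2.3023)·0.1 = -4.0126
θ' = 2.3023 + (17.3000/2.7)·tan(-0.37)·0.1 = 2.0538
v' = 17.3000 + 2.2000·0.1 = 17.5200

(-17.3556, -4.0126, 2.0538, 17.5200)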